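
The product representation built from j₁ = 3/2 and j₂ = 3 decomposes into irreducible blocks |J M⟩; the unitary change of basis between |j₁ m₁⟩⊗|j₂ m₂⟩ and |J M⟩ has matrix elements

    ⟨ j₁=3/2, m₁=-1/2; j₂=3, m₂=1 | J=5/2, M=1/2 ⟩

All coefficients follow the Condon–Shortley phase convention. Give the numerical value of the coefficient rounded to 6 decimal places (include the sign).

-0.119523  (= −√(1/70))

triangle: 2!·1!·4!/8! = 48/40320
(j±m)!: 1!·2!·4!·2!·3!·2! = 1152
prefactor² = (2J+1)·Δ·N² = 288/35
  k=1: −1/(1!·1!·1!·3!·0!·1!) = -1/6
  k=2: +1/(2!·0!·0!·2!·1!·2!) = 1/8
Σ = -1/24  ⇒  CG² = 288/35·(-1/24)² = 1/70
CG = −√(1/70) = -0.119523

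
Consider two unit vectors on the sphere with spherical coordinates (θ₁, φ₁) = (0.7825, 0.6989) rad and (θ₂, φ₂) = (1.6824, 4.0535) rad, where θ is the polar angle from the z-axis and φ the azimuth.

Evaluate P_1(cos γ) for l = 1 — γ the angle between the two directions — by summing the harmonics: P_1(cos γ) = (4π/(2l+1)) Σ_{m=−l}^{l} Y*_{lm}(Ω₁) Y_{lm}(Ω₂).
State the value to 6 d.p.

-0.763813

Summing Y*_{l m}(θ₁,φ₁)·Y_{l m}(θ₂,φ₂) over m ∈ [−1, 1]; prefactor 4π/(2·1+1) = 4.188790:
  [-1]  conj(Y_{1,-1})(Ω₁) = (0.186482, 0.156721) ; Y_{1,-1}(Ω₂) = (-0.210209, 0.271473) ; Δ = (-0.081746, 0.017681)
  [+0]  conj(Y_{1,0})(Ω₁) = (0.346494, -0.000000) ; Y_{1,0}(Ω₂) = (-0.054417, 0.000000) ; Δ = (-0.018855, 0.000000)
  [+1]  conj(Y_{1,1})(Ω₁) = (-0.186482, 0.156721) ; Y_{1,1}(Ω₂) = (0.210209, 0.271473) ; Δ = (-0.081746, -0.017681)
Accumulated sum (-0.182347, 0.000000); after 4π/(2l+1) scaling, (-0.763813, 0.000000) ⇒ P_1 = -0.763813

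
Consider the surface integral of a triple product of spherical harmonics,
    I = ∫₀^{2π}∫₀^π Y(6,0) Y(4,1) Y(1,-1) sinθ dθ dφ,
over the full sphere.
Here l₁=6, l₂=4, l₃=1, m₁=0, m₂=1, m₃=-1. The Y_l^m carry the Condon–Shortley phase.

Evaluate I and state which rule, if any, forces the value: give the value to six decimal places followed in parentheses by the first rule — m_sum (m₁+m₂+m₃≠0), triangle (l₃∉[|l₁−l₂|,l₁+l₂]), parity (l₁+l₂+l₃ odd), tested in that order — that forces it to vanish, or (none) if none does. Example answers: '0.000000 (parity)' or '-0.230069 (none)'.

|6−4|≤1≤6+4 violated ⇒ I = 0

0.000000 (triangle)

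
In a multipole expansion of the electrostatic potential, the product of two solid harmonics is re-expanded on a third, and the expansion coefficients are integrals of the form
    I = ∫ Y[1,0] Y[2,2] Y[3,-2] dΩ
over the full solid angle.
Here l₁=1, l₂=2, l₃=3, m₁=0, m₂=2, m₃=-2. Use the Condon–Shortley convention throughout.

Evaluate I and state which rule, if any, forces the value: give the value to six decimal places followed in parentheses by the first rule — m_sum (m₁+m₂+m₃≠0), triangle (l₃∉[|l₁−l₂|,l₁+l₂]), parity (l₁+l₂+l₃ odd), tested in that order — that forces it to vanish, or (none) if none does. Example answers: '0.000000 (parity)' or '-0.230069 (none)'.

Checks pass: Σm=0; 6 even; l₃=3∈[1,3].
(2·1+1)(2·2+1)(2·3+1) = 105
Δ: 0! 2! 4! / 7! → 1/105
sum: t=0:+1/4 = 1/4
3j²(1 2 3; 0 0 0) = Δ·Π!·Σ² = 3/35  (sign -1)
sum: t=0:+1/24 = 1/24
3j²(1 2 3; 0 2 -2) = Δ·Π!·Σ² = 1/21  (sign -1)
combine: 4πI² = 105·3/35·1/21 = 3/7
take √, sign +1: I = 0.18467439
No selection rule forces the value: the integral is nonzero (none).

0.184674 (none)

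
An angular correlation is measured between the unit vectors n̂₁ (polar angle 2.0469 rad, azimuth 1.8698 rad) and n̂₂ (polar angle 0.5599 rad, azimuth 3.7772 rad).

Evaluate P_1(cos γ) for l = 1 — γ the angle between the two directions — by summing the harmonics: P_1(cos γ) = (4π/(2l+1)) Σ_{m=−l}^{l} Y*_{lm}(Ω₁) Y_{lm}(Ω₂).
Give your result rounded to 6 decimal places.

Summing Y*_{l m}(θ₁,φ₁)·Y_{l m}(θ₂,φ₂) over m ∈ [−1, 1]; prefactor 4π/(2·1+1) = 4.188790:
  m=-1: Y*=-0.09045 + 0.29345j  Y=-0.14766 + 0.10893j  product -0.01861 - 0.05318j
  m=+0: Y*=-0.22394 + 0.00000j  Y=0.41400 + 0.00000j  product -0.09271 + 0.00000j
  m=+1: Y*=0.09045 + 0.29345j  Y=0.14766 + 0.10893j  product -0.01861 + 0.05318j
Σ over m = -0.12993 + 0.00000j; ×(4π/3) → -0.54424 + 0.00000j. Real part: -0.544244

-0.544244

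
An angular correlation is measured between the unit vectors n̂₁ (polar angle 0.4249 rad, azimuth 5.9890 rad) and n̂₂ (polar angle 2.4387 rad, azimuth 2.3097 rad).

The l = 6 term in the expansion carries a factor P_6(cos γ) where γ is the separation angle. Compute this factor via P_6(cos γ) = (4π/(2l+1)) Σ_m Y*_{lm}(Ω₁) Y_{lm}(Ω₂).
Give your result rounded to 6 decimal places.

Summing Y*_{l m}(θ₁,φ₁)·Y_{l m}(θ₂,φ₂) over m ∈ [−6, 6]; prefactor 4π/(2·6+1) = 0.966644:
  m=-6: Y*=(-0.000458, -0.002326)  Y=(0.009706, -0.033886)  product (-0.000083, -0.000007)
  m=-5: Y*=(0.001810, -0.018059)  Y=(-0.075689, -0.122645)  product (-0.002352, 0.001145)
  m=-4: Y*=(0.032162, -0.077350)  Y=(-0.330825, -0.062245)  product (-0.015455, 0.023587)
  m=-3: Y*=(0.161892, -0.196857)  Y=(-0.364865, 0.275027)  product (-0.004928, 0.116351)
  m=-2: Y*=(0.404973, -0.270197)  Y=(-0.021541, 0.230987)  product (0.053688, 0.099364)
  m=-1: Y*=(0.419859, -0.127208)  Y=(-0.175297, -0.192405)  product (-0.098075, -0.058484)
  m=+0: Y*=(-0.175879, -0.000000)  Y=(-0.321207, 0.000000)  product (0.056494, 0.000000)
  m=+1: Y*=(-0.419859, -0.127208)  Y=(0.175297, -0.192405)  product (-0.098075, 0.058484)
  m=+2: Y*=(0.404973, 0.270197)  Y=(-0.021541, -0.230987)  product (0.053688, -0.099364)
  m=+3: Y*=(-0.161892, -0.196857)  Y=(0.364865, 0.275027)  product (-0.004928, -0.116351)
  m=+4: Y*=(0.032162, 0.077350)  Y=(-0.330825, 0.062245)  product (-0.015455, -0.023587)
  m=+5: Y*=(-0.001810, -0.018059)  Y=(0.075689, -0.122645)  product (-0.002352, -0.001145)
  m=+6: Y*=(-0.000458, 0.002326)  Y=(0.009706, 0.033886)  product (-0.000083, 0.000007)
Accumulated sum (-0.077915, -0.000000); after 4π/(2l+1) scaling, (-0.075317, -0.000000) ⇒ P_6 = -0.075317

-0.075317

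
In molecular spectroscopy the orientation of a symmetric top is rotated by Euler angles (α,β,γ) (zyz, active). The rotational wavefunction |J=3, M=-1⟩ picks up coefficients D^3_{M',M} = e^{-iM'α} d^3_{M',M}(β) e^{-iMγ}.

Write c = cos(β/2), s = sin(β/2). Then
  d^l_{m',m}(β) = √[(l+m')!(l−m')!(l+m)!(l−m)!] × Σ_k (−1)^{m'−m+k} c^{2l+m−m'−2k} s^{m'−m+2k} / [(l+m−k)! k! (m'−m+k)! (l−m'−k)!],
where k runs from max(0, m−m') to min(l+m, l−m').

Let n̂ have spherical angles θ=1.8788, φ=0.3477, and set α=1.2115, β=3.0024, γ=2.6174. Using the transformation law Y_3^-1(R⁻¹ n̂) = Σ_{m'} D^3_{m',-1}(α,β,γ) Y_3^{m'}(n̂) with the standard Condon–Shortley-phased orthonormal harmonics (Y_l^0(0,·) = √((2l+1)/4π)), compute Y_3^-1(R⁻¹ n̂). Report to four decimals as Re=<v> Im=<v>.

Need the full column D^3_{m',-1} for m'=−3..3 at α=1.2115, β=3.0024, γ=2.6174.
cos(β/2)=0.069540, sin(β/2)=0.997579
d^3_{-3,-1}: single k=2 term ⇒ +0.000090;  D = +0.000090-0.000003i
d^3_{-2,-1}: k∈[1..2] ⇒ +0.000005 -0.002111 = -0.002106;  D = -0.000679+0.001994i
d^3_{-1,-1}: k∈[0..2] ⇒ +0.000000 -0.000186 +0.028735 = +0.028549;  D = -0.022067-0.018113i
d^3_{0,-1}: k∈[0..2] ⇒ -0.000006 +0.003469 -0.237992 = -0.234529;  D = +0.203038-0.117385i
d^3_{1,-1}: k∈[0..2] ⇒ +0.000140 -0.038313 +0.985563 = +0.947389;  D = +0.155514+0.934538i
d^3_{2,-1}: k∈[0..1] ⇒ -0.002111 +0.217256 = +0.215145;  D = +0.211092+0.041561i
d^3_{3,-1}: single k=0 term ⇒ +0.018548;  D = +0.009753-0.015777i
Y_3^{m'}(θ=1.8788,φ=0.3477) and Σ D·Y over m':
  (+0.0001-0.0000i)·(+0.1818-0.3119i)  (-0.0007+0.0020i)·(-0.2160+0.1803i)  (-0.0221-0.0181i)·(-0.1565+0.0567i)  (+0.2030-0.1174i)·(+0.2874+0.0000i)  (+0.1555+0.9345i)·(+0.1565+0.0567i)  (+0.2111+0.0416i)·(-0.2160-0.1803i)  (+0.0098-0.0158i)·(-0.1818-0.3119i)
Y_3^-1(R⁻¹ n̂) = -0.010832+0.075129i

Re=-0.0108 Im=0.0751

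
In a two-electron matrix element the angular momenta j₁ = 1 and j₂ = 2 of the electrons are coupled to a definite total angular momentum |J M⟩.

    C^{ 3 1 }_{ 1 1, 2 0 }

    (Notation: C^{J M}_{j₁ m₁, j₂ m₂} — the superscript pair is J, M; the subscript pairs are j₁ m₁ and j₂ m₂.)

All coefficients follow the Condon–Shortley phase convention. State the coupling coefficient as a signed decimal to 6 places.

triangle: 0!·2!·4!/7! = 48/5040
(j±m)!: 2!·0!·2!·2!·4!·2! = 384
prefactor² = (2J+1)·Δ·N² = 128/5
  k=0: +1/(0!·0!·0!·2!·2!·2!) = 1/8
Σ = 1/8  ⇒  CG² = 128/5·(1/8)² = 2/5
CG = +√(2/5) = +0.632456

+√(2/5) = +0.632456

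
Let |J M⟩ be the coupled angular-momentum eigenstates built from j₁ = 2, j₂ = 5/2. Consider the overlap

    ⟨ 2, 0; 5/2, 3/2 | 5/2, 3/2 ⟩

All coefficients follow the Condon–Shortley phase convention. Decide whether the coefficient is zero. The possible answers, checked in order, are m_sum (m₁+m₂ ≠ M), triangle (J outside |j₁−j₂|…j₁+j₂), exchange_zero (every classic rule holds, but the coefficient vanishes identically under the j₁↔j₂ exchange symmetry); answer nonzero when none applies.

nonzero

m-sum: m₁+m₂ = 0+3/2 = 3/2, M = 3/2  ✓
triangle: |j₁−j₂| = 1/2 ≤ J = 5/2 ≤ j₁+j₂ = 9/2  ✓
exchange: j₁≠j₂ or m₁≠m₂ — the exchange symmetry imposes no constraint here
value check: CG = −√(1/70) = -0.119523 ≠ 0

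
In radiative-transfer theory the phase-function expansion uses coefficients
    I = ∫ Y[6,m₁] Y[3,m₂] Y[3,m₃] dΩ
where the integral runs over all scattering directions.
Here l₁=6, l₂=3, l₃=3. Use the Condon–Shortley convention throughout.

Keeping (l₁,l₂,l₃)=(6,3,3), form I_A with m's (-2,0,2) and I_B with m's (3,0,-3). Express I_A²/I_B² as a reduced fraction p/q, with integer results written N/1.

Same 6,3,3: normalisation and zero-m 3j drop out of the ratio.
A: Δ: 6! 6! 0! / 13! → 1/12012; sum: t=3:−1/4320 = -1/4320; 3j²(6 3 3; -2 0 2) = Δ·Π!·Σ² = 8/429  (sign +1)
B: Δ: 6! 6! 0! / 13! → 1/12012; sum: t=3:−1/25920 = -1/25920; 3j²(6 3 3; 3 0 -3) = Δ·Π!·Σ² = 1/143  (sign -1)
I_A²/I_B² = (8/429)/(1/143) = 8/3

8/3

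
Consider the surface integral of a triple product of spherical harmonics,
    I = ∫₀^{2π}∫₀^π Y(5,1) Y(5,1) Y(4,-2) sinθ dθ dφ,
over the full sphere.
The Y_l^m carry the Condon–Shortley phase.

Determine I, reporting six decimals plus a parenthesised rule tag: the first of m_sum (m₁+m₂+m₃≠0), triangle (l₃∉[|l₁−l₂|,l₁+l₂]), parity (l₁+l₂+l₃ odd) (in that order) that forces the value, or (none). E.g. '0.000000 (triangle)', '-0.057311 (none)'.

Rules hold: Σm=0, L=14 even, 0≤4≤10.
N = 11·11·9 = 1089
Δ = 6!·4!·4!/15! = 1/3153150
Racah Σ t=1..5: t=1:−1/69120 t=2:+1/1728 t=3:−1/576 t=4:+1/1728 t=5:−1/69120 = -7/11520
⇒ 3j(5 5 4; 0 0 0)² = 2/143, sgn -1
Racah Σ t=2..4: t=2:+1/4608 t=3:−1/1296 t=4:+1/4608 = -7/20736
⇒ 3j(5 5 4; 1 1 -2)² = 20/1287, sgn -1
4πI² = N·(3j₀)²·(3jₘ)² = 40/169
I = +1·√(0.236686/4π) = 0.13724032
No selection rule forces the value: the integral is nonzero (none).

0.137240 (none)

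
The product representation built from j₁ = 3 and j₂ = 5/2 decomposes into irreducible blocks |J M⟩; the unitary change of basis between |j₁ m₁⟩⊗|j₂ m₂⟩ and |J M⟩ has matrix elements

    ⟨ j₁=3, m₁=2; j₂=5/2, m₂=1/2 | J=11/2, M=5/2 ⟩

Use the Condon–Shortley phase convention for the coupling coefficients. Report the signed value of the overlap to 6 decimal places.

triangle: 0!·6!·5!/12! = 86400/479001600
(j±m)!: 5!·1!·3!·2!·8!·3! = 348364800
prefactor² = (2J+1)·Δ·N² = 8294400/11
  k=0: +1/(0!·0!·1!·3!·5!·2!) = 1/1440
Σ = 1/1440  ⇒  CG² = 8294400/11·(1/1440)² = 4/11
CG = +√(4/11) = +0.603023

+√(4/11) ≈ +0.603023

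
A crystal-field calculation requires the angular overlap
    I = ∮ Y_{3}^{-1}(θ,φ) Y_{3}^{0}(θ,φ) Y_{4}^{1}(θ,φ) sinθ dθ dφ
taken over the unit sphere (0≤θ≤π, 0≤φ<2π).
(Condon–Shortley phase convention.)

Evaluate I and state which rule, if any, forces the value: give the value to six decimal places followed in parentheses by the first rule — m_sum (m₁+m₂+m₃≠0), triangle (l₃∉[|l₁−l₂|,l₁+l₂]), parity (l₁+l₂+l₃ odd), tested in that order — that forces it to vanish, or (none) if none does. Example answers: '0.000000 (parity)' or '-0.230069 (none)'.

Rules hold: Σm=0, L=10 even, 0≤4≤6.
N = 7·7·9 = 441
Δ = 2!·4!·4!/11! = 1/34650
Racah Σ t=0..2: t=0:+1/72 t=1:−1/16 t=2:+1/72 = -5/144
⇒ 3j(3 3 4; 0 0 0)² = 2/77, sgn -1
Racah Σ t=0..2: t=0:+1/288 t=1:−1/24 t=2:+1/48 = -5/288
⇒ 3j(3 3 4; -1 0 1)² = 5/462, sgn +1
4πI² = N·(3j₀)²·(3jₘ)² = 15/121
I = -1·√(0.123967/4π) = -0.09932258
No selection rule forces the value: the integral is nonzero (none).

-0.099323 (none)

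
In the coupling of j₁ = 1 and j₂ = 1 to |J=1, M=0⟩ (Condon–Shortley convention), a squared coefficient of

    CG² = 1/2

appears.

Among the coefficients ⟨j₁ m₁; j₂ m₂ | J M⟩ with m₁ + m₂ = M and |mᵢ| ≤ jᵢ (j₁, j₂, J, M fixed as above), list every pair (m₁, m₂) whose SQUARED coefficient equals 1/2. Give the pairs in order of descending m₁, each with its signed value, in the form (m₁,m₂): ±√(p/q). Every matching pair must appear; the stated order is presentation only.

(1,-1): +√(1/2); (-1,1): −√(1/2)

Admissible pairs with m₁+m₂ = M = 0: (-1,1), (0,0), (1,-1)
  (m₁,m₂)=(1,-1): CG² = 1/2, CG = +√(1/2)   ← matches the target
  (m₁,m₂)=(0,0): CG² = 0/1, CG = 0
  (m₁,m₂)=(-1,1): CG² = 1/2, CG = −√(1/2)   ← matches the target
Pairs with CG² = 1/2: (1,-1): +√(1/2); (-1,1): −√(1/2)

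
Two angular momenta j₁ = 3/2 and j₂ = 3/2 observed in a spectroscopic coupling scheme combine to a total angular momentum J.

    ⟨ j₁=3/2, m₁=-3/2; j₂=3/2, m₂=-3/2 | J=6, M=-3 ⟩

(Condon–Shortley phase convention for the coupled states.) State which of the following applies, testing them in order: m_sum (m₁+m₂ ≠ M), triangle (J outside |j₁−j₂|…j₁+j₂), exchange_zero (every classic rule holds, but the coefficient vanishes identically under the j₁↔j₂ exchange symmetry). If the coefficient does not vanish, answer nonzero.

m-sum: m₁+m₂ = -3/2+(-3/2) = -3, M = -3  ✓
triangle: need |j₁−j₂| ≤ J ≤ j₁+j₂, i.e. J ∈ [0, 3]; J = 6 is outside ✗ ⇒ coefficient is 0

triangle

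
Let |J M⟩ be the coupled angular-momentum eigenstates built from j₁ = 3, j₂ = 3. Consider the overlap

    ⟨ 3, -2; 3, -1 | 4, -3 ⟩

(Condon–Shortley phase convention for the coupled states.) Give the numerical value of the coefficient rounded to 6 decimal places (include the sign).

-0.301511  (= −√(1/11))

triangle: 2!·4!·4!/11! = 1152/39916800
(j±m)!: 1!·5!·2!·4!·1!·7! = 29030400
prefactor² = (2J+1)·Δ·N² = 82944/11
  k=1: −1/(1!·1!·4!·1!·0!·3!) = -1/144
  k=2: +1/(2!·0!·3!·0!·1!·4!) = 1/288
Σ = -1/288  ⇒  CG² = 82944/11·(-1/288)² = 1/11
CG = −√(1/11) = -0.301511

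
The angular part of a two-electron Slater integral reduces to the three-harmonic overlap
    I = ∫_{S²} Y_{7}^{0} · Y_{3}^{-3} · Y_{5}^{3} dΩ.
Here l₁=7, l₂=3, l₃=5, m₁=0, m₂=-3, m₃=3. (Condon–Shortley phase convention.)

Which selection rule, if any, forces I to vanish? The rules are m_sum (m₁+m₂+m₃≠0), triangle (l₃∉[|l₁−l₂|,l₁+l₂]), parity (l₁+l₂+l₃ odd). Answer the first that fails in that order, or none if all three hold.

parity

Σmᵢ = 0  ✓
l₃∈[|l₁−l₂|,l₁+l₂]=[4,10], have l₃=5  ✓
Σlᵢ = 15 ⇒ odd  ✗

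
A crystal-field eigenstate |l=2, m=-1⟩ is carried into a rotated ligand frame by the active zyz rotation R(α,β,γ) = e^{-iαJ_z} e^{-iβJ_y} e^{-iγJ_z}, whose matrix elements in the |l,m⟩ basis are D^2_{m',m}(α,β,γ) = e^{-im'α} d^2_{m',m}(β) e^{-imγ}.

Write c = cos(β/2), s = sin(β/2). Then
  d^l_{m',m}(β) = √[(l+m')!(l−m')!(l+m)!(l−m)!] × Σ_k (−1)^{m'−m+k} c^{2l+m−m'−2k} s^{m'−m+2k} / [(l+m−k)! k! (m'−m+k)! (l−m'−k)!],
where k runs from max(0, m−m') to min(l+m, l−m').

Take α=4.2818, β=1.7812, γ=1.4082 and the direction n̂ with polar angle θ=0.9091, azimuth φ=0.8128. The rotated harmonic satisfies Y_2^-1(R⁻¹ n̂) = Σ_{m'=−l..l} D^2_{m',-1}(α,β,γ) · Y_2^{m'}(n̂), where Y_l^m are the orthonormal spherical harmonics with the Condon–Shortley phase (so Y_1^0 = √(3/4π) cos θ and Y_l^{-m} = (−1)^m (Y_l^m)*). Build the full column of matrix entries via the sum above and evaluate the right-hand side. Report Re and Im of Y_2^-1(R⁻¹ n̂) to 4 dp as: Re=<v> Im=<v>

Re=-0.1183 Im=0.3186

Need the full column D^2_{m',-1} for m'=−2..2 at α=4.2818, β=1.7812, γ=1.4082.
cos(β/2)=0.628946, sin(β/2)=0.777449
d^2_{-2,-1}: single k=1 term ⇒ +0.386849;  D = -0.330399-0.201218i
d^2_{-1,-1}: k∈[0..1] ⇒ +0.156478 -0.717285 = -0.560807;  D = -0.465001+0.313494i
d^2_{0,-1}: k∈[0..1] ⇒ -0.473791 +0.723944 = +0.250153;  D = +0.040495+0.246853i
d^2_{1,-1}: k∈[0..1] ⇒ +0.717285 -0.365332 = +0.351952;  D = -0.339389-0.093196i
d^2_{2,-1}: single k=0 term ⇒ -0.591098;  D = -0.380154+0.452636i
Y_2^{m'}(θ=0.9091,φ=0.8128) and Σ D·Y over m':
  (-0.3304-0.2012i)·(-0.0132-0.2401i)  (-0.4650+0.3135i)·(+0.2575-0.2720i)  (+0.0405+0.2469i)·(+0.0418+0.0000i)  (-0.3394-0.0932i)·(-0.2575-0.2720i)  (-0.3802+0.4526i)·(-0.0132+0.2401i)
Y_2^-1(R⁻¹ n̂) = -0.118345+0.318557i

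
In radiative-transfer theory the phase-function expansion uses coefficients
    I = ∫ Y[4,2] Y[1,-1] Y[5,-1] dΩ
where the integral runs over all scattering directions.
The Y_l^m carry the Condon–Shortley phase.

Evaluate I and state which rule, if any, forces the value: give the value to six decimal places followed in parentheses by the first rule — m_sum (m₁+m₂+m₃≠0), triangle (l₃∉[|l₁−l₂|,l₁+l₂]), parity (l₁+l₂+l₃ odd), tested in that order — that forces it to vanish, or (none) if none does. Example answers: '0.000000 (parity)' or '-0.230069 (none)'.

Rules hold: Σm=0, L=10 even, 3≤5≤5.
N = 9·3·11 = 297
Δ = 0!·8!·2!/11! = 1/495
Racah Σ t=0..0: t=0:+1/576 = 1/576
⇒ 3j(4 1 5; 0 0 0)² = 5/99, sgn -1
Racah Σ t=0..0: t=0:+1/2880 = 1/2880
⇒ 3j(4 1 5; 2 -1 -1)² = 2/165, sgn +1
4πI² = N·(3j₀)²·(3jₘ)² = 2/11
I = -1·√(0.181818/4π) = -0.12028562
No selection rule forces the value: the integral is nonzero (none).

-0.120286 (none)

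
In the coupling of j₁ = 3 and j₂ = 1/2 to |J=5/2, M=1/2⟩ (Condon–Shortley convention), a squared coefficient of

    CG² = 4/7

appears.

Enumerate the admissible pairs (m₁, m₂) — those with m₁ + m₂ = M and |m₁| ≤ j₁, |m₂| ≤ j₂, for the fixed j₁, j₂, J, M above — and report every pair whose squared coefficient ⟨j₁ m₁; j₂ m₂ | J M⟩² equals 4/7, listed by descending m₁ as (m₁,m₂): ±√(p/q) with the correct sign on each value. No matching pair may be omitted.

Admissible pairs with m₁+m₂ = M = 1/2: (0,1/2), (1,-1/2)
  (m₁,m₂)=(1,-1/2): CG² = 4/7, CG = +√(4/7)   ← matches the target
  (m₁,m₂)=(0,1/2): CG² = 3/7, CG = −√(3/7)
Pairs with CG² = 4/7: (1,-1/2): +√(4/7)

(1,-1/2): +√(4/7)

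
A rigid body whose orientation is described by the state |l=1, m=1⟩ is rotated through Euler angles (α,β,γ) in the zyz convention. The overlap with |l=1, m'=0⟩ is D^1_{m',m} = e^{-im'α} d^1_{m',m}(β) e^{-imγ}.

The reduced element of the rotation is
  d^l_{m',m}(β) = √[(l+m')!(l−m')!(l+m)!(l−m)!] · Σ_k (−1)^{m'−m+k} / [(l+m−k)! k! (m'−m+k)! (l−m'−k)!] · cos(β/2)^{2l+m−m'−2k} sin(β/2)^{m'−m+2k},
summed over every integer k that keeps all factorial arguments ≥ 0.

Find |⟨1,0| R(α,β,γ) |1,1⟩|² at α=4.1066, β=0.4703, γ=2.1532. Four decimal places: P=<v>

P=0.1027

First d^1_{0,1}(β=0.4703), then the phase factors e^{-i(0)α} and e^{-i(1)γ}:
With c≡cos(β/2)=0.972479 and s≡sin(β/2)=0.232989, N=[1·1·2·1]^{1/2}=1.414214
k: max(0,(1)−(0))=1 … min(1+(1),1−(0))=1
  k=1: (−1)^0·1.4142/(1)·0.9725^1·0.2330^1 = +0.320428
d^1_{0,1}(0.4703) = +0.320428
|D^1_{0,1}|² = |d^1_{0,1}(β)|² = (+0.320428)² = 0.102674 (the z-rotation phases have unit modulus)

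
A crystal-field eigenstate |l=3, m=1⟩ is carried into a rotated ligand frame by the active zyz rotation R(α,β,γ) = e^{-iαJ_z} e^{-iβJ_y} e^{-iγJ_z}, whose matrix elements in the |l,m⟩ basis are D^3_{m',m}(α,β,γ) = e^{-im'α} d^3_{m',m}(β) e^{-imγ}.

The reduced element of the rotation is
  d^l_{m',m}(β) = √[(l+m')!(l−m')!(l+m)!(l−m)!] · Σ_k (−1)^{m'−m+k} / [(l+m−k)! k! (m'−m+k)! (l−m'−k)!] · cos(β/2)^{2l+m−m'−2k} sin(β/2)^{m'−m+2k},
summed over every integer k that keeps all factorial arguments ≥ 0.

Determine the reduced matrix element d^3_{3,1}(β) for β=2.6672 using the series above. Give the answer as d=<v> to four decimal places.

d=0.0112

d^3_{3,1}(β=2.6672) via the finite sum:
Half-angle: c=0.234978, s=0.972001. N=√(720·1·24·2)=185.903201
k∈{0} keeps every argument non-negative
  k=0: (−1)^2·185.9032/(48)·0.2350^4·0.9720^2 = +0.011156
d^3_{3,1}(2.6672) = +0.011156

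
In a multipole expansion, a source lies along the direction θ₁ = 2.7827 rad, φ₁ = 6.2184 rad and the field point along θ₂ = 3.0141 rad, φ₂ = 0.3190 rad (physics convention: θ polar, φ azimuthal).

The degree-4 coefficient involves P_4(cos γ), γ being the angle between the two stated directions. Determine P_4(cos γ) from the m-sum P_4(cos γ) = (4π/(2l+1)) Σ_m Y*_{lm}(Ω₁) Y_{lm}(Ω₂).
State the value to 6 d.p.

0.720629

Addition theorem: P_4(cos γ) = (4π/9) Σ_m Y*_{lm}(Ω₁) Y_{lm}(Ω₂), m = −4…4:
  m=-4: Y*=0.00651 - 0.00173j  Y=0.00003 - 0.00011j  product 0.00000 - 0.00000j
  m=-3: Y*=-0.04983 + 0.00981j  Y=-0.00147 + 0.00209j  product 0.00005 - 0.00012j
  m=-2: Y*=0.21020 - 0.02739j  Y=0.02557 - 0.01896j  product 0.00486 - 0.00469j
  m=-1: Y*=-0.48694 + 0.03159j  Y=-0.22020 + 0.07273j  product 0.10493 - 0.04237j
  m=+0: Y*=0.38061 + 0.00000j  Y=0.77884 + 0.00000j  product 0.29644 + 0.00000j
  m=+1: Y*=0.48694 + 0.03159j  Y=0.22020 + 0.07273j  product 0.10493 + 0.04237j
  m=+2: Y*=0.21020 + 0.02739j  Y=0.02557 + 0.01896j  product 0.00486 + 0.00469j
  m=+3: Y*=0.04983 + 0.00981j  Y=0.00147 + 0.00209j  product 0.00005 + 0.00012j
  m=+4: Y*=0.00651 + 0.00173j  Y=0.00003 + 0.00011j  product 0.00000 + 0.00000j
Accumulated sum 0.51611 - 0.00000j; after 4π/(2l+1) scaling, 0.72063 - 0.00000j ⇒ P_4 = 0.720629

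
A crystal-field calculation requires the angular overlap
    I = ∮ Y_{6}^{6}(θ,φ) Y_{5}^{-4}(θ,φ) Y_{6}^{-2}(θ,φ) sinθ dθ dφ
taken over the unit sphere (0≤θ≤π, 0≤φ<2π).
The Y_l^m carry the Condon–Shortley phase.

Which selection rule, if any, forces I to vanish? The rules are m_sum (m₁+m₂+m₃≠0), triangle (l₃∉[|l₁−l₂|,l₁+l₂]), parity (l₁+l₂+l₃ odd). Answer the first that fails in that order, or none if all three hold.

parity

azimuthal sum: 6 − 4 − 2 = 0  ✓
1 ≤ 6 ≤ 11 (triangle on l)  ✓
L = 6 + 5 + 6 = 17 (odd)  ✗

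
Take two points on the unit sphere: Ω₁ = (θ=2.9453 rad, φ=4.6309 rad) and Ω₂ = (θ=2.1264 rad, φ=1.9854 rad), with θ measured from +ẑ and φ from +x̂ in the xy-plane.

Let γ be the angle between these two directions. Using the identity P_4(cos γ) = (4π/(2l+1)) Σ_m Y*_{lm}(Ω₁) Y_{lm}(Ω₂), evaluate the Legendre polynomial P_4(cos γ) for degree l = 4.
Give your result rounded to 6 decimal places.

-0.059411

Summing Y*_{l m}(θ₁,φ₁)·Y_{l m}(θ₂,φ₂) over m ∈ [−4, 4]; prefactor 4π/(2·4+1) = 1.396263:
  [-4]  conj(Y_{4,-4})(Ω₁) = 0.00061 - 0.00021j ; Y_{4,-4}(Ω₂) = -0.02017 - 0.22967j ; Δ = -0.00006 - 0.00014j
  [-3]  conj(Y_{4,-3})(Ω₁) = -0.00220 - 0.00884j ; Y_{4,-3}(Ω₂) = -0.38340 - 0.13003j ; Δ = -0.00030 + 0.00367j
  [-2]  conj(Y_{4,-2})(Ω₁) = -0.07199 + 0.01184j ; Y_{4,-2}(Ω₂) = -0.15453 + 0.16870j ; Δ = 0.00913 - 0.01397j
  [-1]  conj(Y_{4,-1})(Ω₁) = 0.02750 + 0.33677j ; Y_{4,-1}(Ω₂) = -0.08988 - 0.20423j ; Δ = 0.06631 - 0.03589j
  [+0]  conj(Y_{4,0})(Ω₁) = 0.69068 + 0.00000j ; Y_{4,0}(Ω₂) = -0.27899 + 0.00000j ; Δ = -0.19269 + 0.00000j
  [+1]  conj(Y_{4,1})(Ω₁) = -0.02750 + 0.33677j ; Y_{4,1}(Ω₂) = 0.08988 - 0.20423j ; Δ = 0.06631 + 0.03589j
  [+2]  conj(Y_{4,2})(Ω₁) = -0.07199 - 0.01184j ; Y_{4,2}(Ω₂) = -0.15453 - 0.16870j ; Δ = 0.00913 + 0.01397j
  [+3]  conj(Y_{4,3})(Ω₁) = 0.00220 - 0.00884j ; Y_{4,3}(Ω₂) = 0.38340 - 0.13003j ; Δ = -0.00030 - 0.00367j
  [+4]  conj(Y_{4,4})(Ω₁) = 0.00061 + 0.00021j ; Y_{4,4}(Ω₂) = -0.02017 + 0.22967j ; Δ = -0.00006 + 0.00014j
Σ over m = -0.04255 + 0.00000j; ×(4π/9) → -0.05941 + 0.00000j. Real part: -0.059411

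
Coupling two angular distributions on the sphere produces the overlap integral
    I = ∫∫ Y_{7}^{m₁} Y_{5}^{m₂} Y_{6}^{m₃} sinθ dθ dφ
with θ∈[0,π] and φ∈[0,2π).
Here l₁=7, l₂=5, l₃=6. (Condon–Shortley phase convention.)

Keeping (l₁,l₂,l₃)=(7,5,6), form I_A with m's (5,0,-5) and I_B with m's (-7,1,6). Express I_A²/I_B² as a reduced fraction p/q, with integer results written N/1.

Shared (l₁,l₂,l₃)=(7,5,6): N and (l;000)² cancel in I_A²/I_B².
A: Δ = 6!·8!·4!/19! = 1/174594420; Racah Σ t=1..2: t=1:−1/14515200 t=2:+1/11612160 = 1/58060800; ⇒ 3j(7 5 6; 5 0 -5)² = 55/58786, sgn -1
B: Δ = 6!·8!·4!/19! = 1/174594420; Racah Σ t=6..6: t=6:+1/696729600 = 1/696729600; ⇒ 3j(7 5 6; -7 1 6)² = 11/1292, sgn +1
I_A²/I_B² = (55/58786)/(11/1292) = 10/91

10/91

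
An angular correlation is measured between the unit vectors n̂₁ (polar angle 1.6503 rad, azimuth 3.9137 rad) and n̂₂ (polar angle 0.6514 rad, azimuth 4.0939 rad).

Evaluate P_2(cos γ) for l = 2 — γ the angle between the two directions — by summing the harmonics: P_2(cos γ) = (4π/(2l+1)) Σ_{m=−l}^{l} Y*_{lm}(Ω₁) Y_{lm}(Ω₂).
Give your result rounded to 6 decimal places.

Term-by-term m-sum for l=2 (normalisation 4π/5 = 2.513274):
  m=-2: (0.01020 + 0.38370j) × (-0.04652 - 0.13416j) = 0.05100 - 0.01922j  (running Σ = 0.05100 - 0.01922j)
  m=-1: (0.04382 + 0.04267j) × (-0.21597 + 0.30348j) = -0.02241 + 0.00408j  (running Σ = 0.02859 - 0.01514j)
  m=0: (-0.30942 + 0.00000j) × (0.28297 + 0.00000j) = -0.08756 + 0.00000j  (running Σ = -0.05897 - 0.01514j)
  m=1: (-0.04382 + 0.04267j) × (0.21597 + 0.30348j) = -0.02241 - 0.00408j  (running Σ = -0.08138 - 0.01922j)
  m=2: (0.01020 - 0.38370j) × (-0.04652 + 0.13416j) = 0.05100 + 0.01922j  (running Σ = -0.03038 + 0.00000j)
Accumulated sum -0.03038 + 0.00000j; after 4π/(2l+1) scaling, -0.07636 + 0.00000j ⇒ P_2 = -0.076355

-0.076355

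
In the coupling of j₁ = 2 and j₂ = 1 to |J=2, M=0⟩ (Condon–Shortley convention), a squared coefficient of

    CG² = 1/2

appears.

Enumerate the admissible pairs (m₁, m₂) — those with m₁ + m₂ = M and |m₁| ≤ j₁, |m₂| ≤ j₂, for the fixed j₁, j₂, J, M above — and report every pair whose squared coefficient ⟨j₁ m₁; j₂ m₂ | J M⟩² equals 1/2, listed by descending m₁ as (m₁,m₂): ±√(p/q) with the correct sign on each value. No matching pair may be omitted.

(1,-1): +√(1/2); (-1,1): −√(1/2)

Admissible pairs with m₁+m₂ = M = 0: (-1,1), (0,0), (1,-1)
  (m₁,m₂)=(1,-1): CG² = 1/2, CG = +√(1/2)   ← matches the target
  (m₁,m₂)=(0,0): CG² = 0/1, CG = 0
  (m₁,m₂)=(-1,1): CG² = 1/2, CG = −√(1/2)   ← matches the target
Pairs with CG² = 1/2: (1,-1): +√(1/2); (-1,1): −√(1/2)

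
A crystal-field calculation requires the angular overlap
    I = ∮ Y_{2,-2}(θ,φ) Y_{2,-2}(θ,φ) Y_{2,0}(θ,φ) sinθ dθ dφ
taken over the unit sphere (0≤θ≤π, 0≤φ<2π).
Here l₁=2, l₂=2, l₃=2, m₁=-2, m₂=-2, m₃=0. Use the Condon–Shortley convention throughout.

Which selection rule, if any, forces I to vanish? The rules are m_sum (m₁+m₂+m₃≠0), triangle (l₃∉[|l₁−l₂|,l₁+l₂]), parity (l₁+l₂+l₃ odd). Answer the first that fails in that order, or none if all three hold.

azimuthal sum: -2 − 2 + 0 = -4  ✗
0 ≤ 2 ≤ 4 (triangle on l)
L = 2 + 2 + 2 = 6 (even)

m_sum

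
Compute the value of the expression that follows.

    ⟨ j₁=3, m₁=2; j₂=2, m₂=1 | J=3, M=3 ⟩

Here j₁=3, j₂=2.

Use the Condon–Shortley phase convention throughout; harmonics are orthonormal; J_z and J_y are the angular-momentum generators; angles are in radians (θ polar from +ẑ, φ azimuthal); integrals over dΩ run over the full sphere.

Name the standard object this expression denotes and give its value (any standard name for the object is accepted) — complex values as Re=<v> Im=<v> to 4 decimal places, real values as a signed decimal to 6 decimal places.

Clebsch–Gordan coefficient, −√(5/12) ≈ -0.645497

This is a Clebsch–Gordan (vector-coupling) coefficient.
√[7·2!4!2!/9! · 5!1!3!1!6!0!] = √(960)
  +(−1)^1/∏(1,1,0,2,4,0)! = -1/48  (running -1/48)
⟨..|..⟩ = √(960)·(-1/48) = -0.645497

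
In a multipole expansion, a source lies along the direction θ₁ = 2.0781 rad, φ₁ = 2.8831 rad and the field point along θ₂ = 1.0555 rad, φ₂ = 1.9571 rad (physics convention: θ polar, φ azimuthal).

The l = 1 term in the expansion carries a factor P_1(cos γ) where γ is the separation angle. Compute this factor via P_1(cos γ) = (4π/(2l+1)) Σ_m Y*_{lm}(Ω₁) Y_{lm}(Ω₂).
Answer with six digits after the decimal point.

0.217713

Term-by-term m-sum for l=1 (normalisation 4π/3 = 4.188790):
  m=-1: (-0.29195 + 0.07719j) × (-0.11327 - 0.27848j) = 0.05457 + 0.07256j  (running Σ = 0.05457 + 0.07256j)
  m=0: (-0.23737 + 0.00000j) × (0.24078 + 0.00000j) = -0.05715 + 0.00000j  (running Σ = -0.00259 + 0.07256j)
  m=1: (0.29195 + 0.07719j) × (0.11327 - 0.27848j) = 0.05457 - 0.07256j  (running Σ = 0.05198 + 0.00000j)
Accumulated sum 0.05198 + 0.00000j; after 4π/(2l+1) scaling, 0.21771 + 0.00000j ⇒ P_1 = 0.217713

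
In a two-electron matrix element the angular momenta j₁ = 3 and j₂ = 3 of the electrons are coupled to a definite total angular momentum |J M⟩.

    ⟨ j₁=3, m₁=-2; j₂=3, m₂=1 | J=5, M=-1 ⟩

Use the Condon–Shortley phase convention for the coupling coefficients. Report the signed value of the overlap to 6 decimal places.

triangle: 1!×5!×5!/12! = 14400/479001600
(j±m)!: 1!×5!×4!×2!×4!×6! = 99532800
prefactor² = (2J+1)×Δ×N² = 230400/7
  k=0: +1/(0!×1!×5!×4!×0!×1!) = 1/2880
  k=1: −1/(1!×0!×4!×3!×1!×2!) = -1/288
Σ = -1/320  ⇒  CG² = 230400/7×(-1/320)² = 9/28
CG = −√(9/28) = -0.566947

-0.566947  (= −√(9/28))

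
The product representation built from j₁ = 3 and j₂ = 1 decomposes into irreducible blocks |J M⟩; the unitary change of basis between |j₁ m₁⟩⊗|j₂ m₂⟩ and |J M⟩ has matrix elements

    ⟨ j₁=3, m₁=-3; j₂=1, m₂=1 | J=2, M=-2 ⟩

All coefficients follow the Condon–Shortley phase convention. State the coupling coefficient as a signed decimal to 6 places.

√[5·2!4!0!/7! · 0!6!2!0!0!4!] = √(11520/7)
  +(−1)^2/∏(2,0,4,0,0,0)! = 1/48  (running 1/48)
⟨..|..⟩ = √(11520/7)·(1/48) = +0.845154

+√(5/7) ≈ +0.845154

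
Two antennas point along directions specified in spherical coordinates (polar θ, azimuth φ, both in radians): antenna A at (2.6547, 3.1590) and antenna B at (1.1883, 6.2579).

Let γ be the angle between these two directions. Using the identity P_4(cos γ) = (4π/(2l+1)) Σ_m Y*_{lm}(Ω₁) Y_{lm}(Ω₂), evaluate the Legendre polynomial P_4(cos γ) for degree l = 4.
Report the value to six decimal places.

-0.324246

Expand P_4 via completeness: Σ_{m} conj(Y_{4,m}) at Ω₁ times Y_{4,m} at Ω₂ —
  m=-4: (0.02116 + 0.00148j) × (0.32615 + 0.03310j) = 0.00685 + 0.00118j  (running Σ = 0.00685 + 0.00118j)
  m=-3: (0.11315 + 0.00591j) × (0.37196 + 0.02827j) = 0.04192 + 0.00540j  (running Σ = 0.04877 + 0.00658j)
  m=-2: (0.32697 + 0.01139j) × (-0.00715 - 0.00036j) = -0.00233 - 0.00020j  (running Σ = 0.04644 + 0.00638j)
  m=-1: (0.48266 + 0.00840j) × (-0.33159 - 0.00839j) = -0.15998 - 0.00683j  (running Σ = -0.11354 - 0.00045j)
  m=0: (0.09740 + 0.00000j) × (-0.05289 + 0.00000j) = -0.00515 + 0.00000j  (running Σ = -0.11869 - 0.00045j)
  m=1: (-0.48266 + 0.00840j) × (0.33159 - 0.00839j) = -0.15998 + 0.00683j  (running Σ = -0.27866 + 0.00638j)
  m=2: (0.32697 - 0.01139j) × (-0.00715 + 0.00036j) = -0.00233 + 0.00020j  (running Σ = -0.28100 + 0.00658j)
  m=3: (-0.11315 + 0.00591j) × (-0.37196 + 0.02827j) = 0.04192 - 0.00540j  (running Σ = -0.23908 + 0.00118j)
  m=4: (0.02116 - 0.00148j) × (0.32615 - 0.03310j) = 0.00685 - 0.00118j  (running Σ = -0.23222 + 0.00000j)
Σ over m = -0.23222 + 0.00000j; ×(4π/9) → -0.32425 + 0.00000j. Real part: -0.324246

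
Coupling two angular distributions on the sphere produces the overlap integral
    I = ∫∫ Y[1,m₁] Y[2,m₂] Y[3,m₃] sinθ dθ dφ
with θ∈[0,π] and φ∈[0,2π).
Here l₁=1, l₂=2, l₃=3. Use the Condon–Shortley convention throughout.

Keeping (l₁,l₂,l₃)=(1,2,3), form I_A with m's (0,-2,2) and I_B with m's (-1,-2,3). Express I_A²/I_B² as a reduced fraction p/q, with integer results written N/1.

1/3

Same 1,2,3: normalisation and zero-m 3j drop out of the ratio.
A: Δ: 0! 2! 4! / 7! → 1/105; sum: t=0:+1/24 = 1/24; 3j²(1 2 3; 0 -2 2) = Δ·Π!·Σ² = 1/21  (sign -1)
B: Δ: 0! 2! 4! / 7! → 1/105; sum: t=0:+1/48 = 1/48; 3j²(1 2 3; -1 -2 3) = Δ·Π!·Σ² = 1/7  (sign +1)
I_A²/I_B² = (1/21)/(1/7) = 1/3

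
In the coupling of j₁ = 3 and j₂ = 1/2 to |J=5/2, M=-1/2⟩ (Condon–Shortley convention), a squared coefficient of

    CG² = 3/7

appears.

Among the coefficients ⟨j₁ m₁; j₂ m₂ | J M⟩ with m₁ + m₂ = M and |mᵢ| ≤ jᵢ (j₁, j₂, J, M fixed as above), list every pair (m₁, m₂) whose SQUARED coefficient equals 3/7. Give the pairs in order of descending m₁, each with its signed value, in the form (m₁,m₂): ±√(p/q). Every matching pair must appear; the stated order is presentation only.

(0,-1/2): +√(3/7)

Admissible pairs with m₁+m₂ = M = -1/2: (-1,1/2), (0,-1/2)
  (m₁,m₂)=(0,-1/2): CG² = 3/7, CG = +√(3/7)   ← matches the target
  (m₁,m₂)=(-1,1/2): CG² = 4/7, CG = −√(4/7)
Pairs with CG² = 3/7: (0,-1/2): +√(3/7)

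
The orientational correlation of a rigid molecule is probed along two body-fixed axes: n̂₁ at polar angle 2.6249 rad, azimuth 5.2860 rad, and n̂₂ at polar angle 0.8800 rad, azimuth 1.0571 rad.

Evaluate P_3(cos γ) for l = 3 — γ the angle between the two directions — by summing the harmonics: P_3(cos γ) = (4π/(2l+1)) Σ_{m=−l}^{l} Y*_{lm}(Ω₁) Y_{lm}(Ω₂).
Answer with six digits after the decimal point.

0.120016

Term-by-term m-sum for l=3 (normalisation 4π/7 = 1.795196):
  [-3]  conj(Y_{3,-3})(Ω₁) = (-0.049735, -0.007519) ; Y_{3,-3}(Ω₂) = (-0.190941, 0.005674) ; Δ = (0.009539, 0.001153)
  [-2]  conj(Y_{3,-2})(Ω₁) = (0.089130, 0.197686) ; Y_{3,-2}(Ω₂) = (-0.200003, -0.331095) ; Δ = (0.047627, -0.069048)
  [-1]  conj(Y_{3,-1})(Ω₁) = (0.240837, -0.372770) ; Y_{3,-1}(Ω₂) = (0.126050, -0.223405) ; Δ = (-0.052921, -0.100792)
  [+0]  conj(Y_{3,0})(Ω₁) = (-0.253010, -0.000000) ; Y_{3,0}(Ω₂) = (-0.230682, 0.000000) ; Δ = (0.058365, 0.000000)
  [+1]  conj(Y_{3,1})(Ω₁) = (-0.240837, -0.372770) ; Y_{3,1}(Ω₂) = (-0.126050, -0.223405) ; Δ = (-0.052921, 0.100792)
  [+2]  conj(Y_{3,2})(Ω₁) = (0.089130, -0.197686) ; Y_{3,2}(Ω₂) = (-0.200003, 0.331095) ; Δ = (0.047627, 0.069048)
  [+3]  conj(Y_{3,3})(Ω₁) = (0.049735, -0.007519) ; Y_{3,3}(Ω₂) = (0.190941, 0.005674) ; Δ = (0.009539, -0.001153)
Total Σ_m = (0.066854, -0.000000). Multiply by 1.795196: (0.120016, -0.000000). P_3(cos γ) = 0.120016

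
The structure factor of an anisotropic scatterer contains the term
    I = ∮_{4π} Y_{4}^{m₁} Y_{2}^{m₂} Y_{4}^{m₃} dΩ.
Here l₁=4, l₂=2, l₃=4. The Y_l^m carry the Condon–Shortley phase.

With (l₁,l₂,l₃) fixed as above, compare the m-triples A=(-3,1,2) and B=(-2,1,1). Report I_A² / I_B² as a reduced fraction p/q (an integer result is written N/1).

Shared (l₁,l₂,l₃)=(4,2,4): N and (l;000)² cancel in I_A²/I_B².
A: Δ = 2!·6!·2!/11! = 1/13860; Racah Σ t=1..2: t=1:−1/1440 t=2:+1/240 = 1/288; ⇒ 3j(4 2 4; -3 1 2)² = 5/132, sgn +1
B: Δ = 2!·6!·2!/11! = 1/13860; Racah Σ t=1..2: t=1:−1/240 t=2:+1/96 = 1/160; ⇒ 3j(4 2 4; -2 1 1)² = 27/1540, sgn -1
I_A²/I_B² = (5/132)/(27/1540) = 175/81

175/81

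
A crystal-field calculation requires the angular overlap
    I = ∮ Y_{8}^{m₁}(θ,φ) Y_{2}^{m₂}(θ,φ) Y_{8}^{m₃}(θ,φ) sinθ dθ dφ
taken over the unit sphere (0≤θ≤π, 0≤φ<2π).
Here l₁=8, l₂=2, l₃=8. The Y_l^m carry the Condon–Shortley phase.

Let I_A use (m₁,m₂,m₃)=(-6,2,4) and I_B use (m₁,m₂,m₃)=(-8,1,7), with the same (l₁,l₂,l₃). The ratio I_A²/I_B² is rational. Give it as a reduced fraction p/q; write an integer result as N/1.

l's match ⇒ only the (l;m) 3-j factors differ between A and B.
A: triangle coeff Δ(8,2,8) = 1/348840; Σ_t [2,2]: t=2:+1/3832012800 = 1/3832012800; (3j)²=91/9690 [(8 2 8; -6 2 4)], sign=+1
B: triangle coeff Δ(8,2,8) = 1/348840; Σ_t [2,2]: t=2:+1/174356582400 = 1/174356582400; (3j)²=5/323 [(8 2 8; -8 1 7)], sign=-1
I_A²/I_B² = (91/9690)/(5/323) = 91/150

91/150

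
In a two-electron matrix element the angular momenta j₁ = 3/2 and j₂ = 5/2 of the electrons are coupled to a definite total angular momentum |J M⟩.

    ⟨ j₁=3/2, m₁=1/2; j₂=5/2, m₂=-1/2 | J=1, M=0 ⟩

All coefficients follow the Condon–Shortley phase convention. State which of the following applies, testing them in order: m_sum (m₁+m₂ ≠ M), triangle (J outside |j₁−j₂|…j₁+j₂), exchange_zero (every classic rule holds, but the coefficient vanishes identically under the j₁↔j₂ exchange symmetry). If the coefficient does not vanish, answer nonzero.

nonzero

m-sum: m₁+m₂ = 1/2+(-1/2) = 0, M = 0  ✓
triangle: |j₁−j₂| = 1 ≤ J = 1 ≤ j₁+j₂ = 4  ✓
exchange: j₁≠j₂ or m₁≠m₂ — the exchange symmetry imposes no constraint here
value check: CG = −√(3/10) = -0.547723 ≠ 0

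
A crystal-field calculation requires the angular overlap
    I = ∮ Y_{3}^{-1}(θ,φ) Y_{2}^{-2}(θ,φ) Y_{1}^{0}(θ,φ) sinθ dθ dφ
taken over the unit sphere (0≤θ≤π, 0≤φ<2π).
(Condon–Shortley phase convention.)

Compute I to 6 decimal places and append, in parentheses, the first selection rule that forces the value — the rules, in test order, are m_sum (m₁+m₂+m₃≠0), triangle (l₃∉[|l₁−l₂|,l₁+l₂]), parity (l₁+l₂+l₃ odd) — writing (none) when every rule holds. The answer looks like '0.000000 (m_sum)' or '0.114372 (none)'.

0.000000 (m_sum)

Σmᵢ = -3 ≠ 0, so the φ-integral vanishes; I = 0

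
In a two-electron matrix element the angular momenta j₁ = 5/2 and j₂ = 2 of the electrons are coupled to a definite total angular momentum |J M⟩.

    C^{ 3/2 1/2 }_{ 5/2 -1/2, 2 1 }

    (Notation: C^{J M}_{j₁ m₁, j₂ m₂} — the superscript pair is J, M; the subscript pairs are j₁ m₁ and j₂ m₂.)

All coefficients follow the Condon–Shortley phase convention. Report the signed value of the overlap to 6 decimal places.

j₁+j₂−J=3  J+j₁−j₂=2  J−j₁+j₂=1  j₁+j₂+J+1=7
(j₁±m₁, j₂±m₂, J±M) = (2,3,3,1,2,1)
P² = 48/35
sum k=2..3:
  [2] +1/2 = 1/2
  [3] −1/12 = -1/12
S = 5/12
C² = P²·S² = 5/21 ; C = +0.487950

+0.487950  (= +√(5/21))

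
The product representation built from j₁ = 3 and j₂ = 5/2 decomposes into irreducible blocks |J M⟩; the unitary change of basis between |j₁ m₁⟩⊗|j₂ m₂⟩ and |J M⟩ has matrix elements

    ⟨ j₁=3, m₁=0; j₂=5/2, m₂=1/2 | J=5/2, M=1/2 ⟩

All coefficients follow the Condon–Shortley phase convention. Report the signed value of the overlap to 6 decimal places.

triangle: 3!*3!*2!/9! = 72/362880
(j±m)!: 3!*3!*3!*2!*3!*2! = 5184
prefactor² = (2J+1)*Δ*N² = 216/35
  k=1: −1/(1!*2!*2!*2!*1!*0!) = -1/8
  k=2: +1/(2!*1!*1!*1!*2!*1!) = 1/4
  k=3: −1/(3!*0!*0!*0!*3!*2!) = -1/72
Σ = 1/9  ⇒  CG² = 216/35*(1/9)² = 8/105
CG = +√(8/105) = +0.276026

+√(8/105) ≈ +0.276026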